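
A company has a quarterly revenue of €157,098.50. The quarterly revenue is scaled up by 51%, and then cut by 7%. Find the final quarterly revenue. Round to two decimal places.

€220,613.42

Each change multiplies by a factor: 1.51 × 0.93 = 1.4043.
€157,098.50 × 1.4043 = €220613.42355 ≈ €220,613.42.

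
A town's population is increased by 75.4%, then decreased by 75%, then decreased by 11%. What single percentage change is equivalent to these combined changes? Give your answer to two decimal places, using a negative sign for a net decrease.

-60.97%

The combined multiplier is 1.754 × 0.25 × 0.89 = 0.390265.
That corresponds to a decrease of 60.97%.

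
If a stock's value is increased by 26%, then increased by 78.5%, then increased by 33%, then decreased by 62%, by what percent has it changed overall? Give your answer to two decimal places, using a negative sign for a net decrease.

13.67%

The combined multiplier is 1.26 × 1.785 × 1.33 × 0.38 = 1.13669514.
That corresponds to an increase of 13.67%.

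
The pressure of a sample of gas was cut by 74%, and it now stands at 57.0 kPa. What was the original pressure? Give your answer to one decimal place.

The overall multiplier applied was 0.26.
So the original pressure was 57.0 ÷ 0.26 ≈ 219.2 kPa.

219.2 kPa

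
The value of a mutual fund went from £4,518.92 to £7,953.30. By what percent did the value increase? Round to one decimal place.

76.0%

Change: £7,953.30 − £4,518.92 = £3,434.38.
Relative to the original: £3,434.38 ÷ £4,518.92 ≈ 76.0%.
So the value increased by 76.0%.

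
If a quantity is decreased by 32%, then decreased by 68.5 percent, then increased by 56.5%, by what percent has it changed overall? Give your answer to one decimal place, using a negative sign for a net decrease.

A 32% decrease multiplies by 0.68.
Then a 68.5% decrease: 0.68 × 0.315 = 0.2142.
Then a 56.5% increase: 0.2142 × 1.565 = 0.335223.
Overall factor 0.335223, i.e. -66.5%.

-66.5%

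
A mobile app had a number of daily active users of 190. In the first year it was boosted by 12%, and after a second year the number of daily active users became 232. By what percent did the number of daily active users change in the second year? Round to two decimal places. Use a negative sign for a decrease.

9.02%

After the first year: 190 × 1.12 = 212.8.
Second-year multiplier: 232 ÷ 212.8 ≈ 1.090226.
That is a change of 9.02%.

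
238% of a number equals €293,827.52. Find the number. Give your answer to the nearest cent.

€293,827.52 ÷ 2.38 ≈ €123,456.94.

€123,456.94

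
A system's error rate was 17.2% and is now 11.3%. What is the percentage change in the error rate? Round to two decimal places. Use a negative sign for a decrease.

-34.30%

The change is 11.3 − 17.2 = -5.9 percentage points.
Relative to the original 17.2%, that is -5.9 ÷ 17.2 ≈ -34.30%.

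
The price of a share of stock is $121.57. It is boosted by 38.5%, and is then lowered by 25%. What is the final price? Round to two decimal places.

After the 38.5% increase: $121.57 × 1.385 = $168.37445.
25% decrease: $168.37445 × 0.75 = $126.2808375 ≈ $126.28.

$126.28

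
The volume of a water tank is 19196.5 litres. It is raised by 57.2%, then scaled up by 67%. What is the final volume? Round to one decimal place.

50395.4 litres

Each change multiplies by a factor: 1.572 × 1.67 = 2.62524.
19196.5 × 2.62524 = 50395.41966 ≈ 50395.4.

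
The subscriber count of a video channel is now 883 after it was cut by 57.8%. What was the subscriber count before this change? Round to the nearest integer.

The overall multiplier applied was 0.422.
So the original subscriber count was 883 ÷ 0.422 ≈ 2092.

2092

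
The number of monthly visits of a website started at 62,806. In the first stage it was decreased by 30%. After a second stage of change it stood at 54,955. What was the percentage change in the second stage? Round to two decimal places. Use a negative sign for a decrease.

After the first stage: 62,806 × 0.7 = 43964.2.
Second-stage multiplier: 54,955 ÷ 43964.2 ≈ 1.249994.
That is a change of 25.00%.

25.00%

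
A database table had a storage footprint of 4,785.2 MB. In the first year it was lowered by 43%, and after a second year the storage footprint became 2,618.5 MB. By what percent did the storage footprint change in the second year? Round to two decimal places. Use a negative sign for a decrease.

-4.00%

After the first year: 4,785.2 × 0.57 = 2727.564.
Second-year multiplier: 2,618.5 ÷ 2727.564 ≈ 0.960014.
That is a change of -4.00%.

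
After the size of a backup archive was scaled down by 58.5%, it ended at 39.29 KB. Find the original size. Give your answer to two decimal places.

The overall multiplier applied was 0.415.
So the original size was 39.29 ÷ 0.415 ≈ 94.67 KB.

94.67 KB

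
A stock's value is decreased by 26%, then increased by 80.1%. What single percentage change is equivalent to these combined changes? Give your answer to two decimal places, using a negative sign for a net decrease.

33.27%

The combined multiplier is 0.74 × 1.801 = 1.33274.
That corresponds to an increase of 33.27%.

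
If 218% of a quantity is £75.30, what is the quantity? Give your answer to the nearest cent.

£34.54

£75.30 ÷ 2.18 ≈ £34.54.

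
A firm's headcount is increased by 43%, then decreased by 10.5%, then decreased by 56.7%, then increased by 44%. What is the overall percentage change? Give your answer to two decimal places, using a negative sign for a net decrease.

-20.20%

A 43% increase multiplies by 1.43.
Then a 10.5% decrease: 1.43 × 0.895 = 1.27985.
Then a 56.7% decrease: 1.27985 × 0.433 = 0.55417505.
Then a 44% increase: 0.55417505 × 1.44 = 0.798012072.
Overall factor 0.798012072, i.e. -20.20%.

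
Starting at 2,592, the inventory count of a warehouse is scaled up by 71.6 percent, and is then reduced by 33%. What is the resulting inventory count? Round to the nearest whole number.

After the 71.6% increase: 2,592 × 1.716 = 4447.872.
Apply the 33% decrease: 4447.872 × 0.67 = 2980.07424 ≈ 2,980.

2,980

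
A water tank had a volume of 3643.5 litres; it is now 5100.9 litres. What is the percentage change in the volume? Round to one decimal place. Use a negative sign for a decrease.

40.0%

Change: 5100.9 − 3643.5 = 1457.4.
Relative to the original: 1457.4 ÷ 3643.5 = 40.0%.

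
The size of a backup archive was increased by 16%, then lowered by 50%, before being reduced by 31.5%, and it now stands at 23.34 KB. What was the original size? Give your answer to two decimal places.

58.75 KB

The overall multiplier applied was 1.16 × 0.5 × 0.685 = 0.3973.
So the original size was 23.34 ÷ 0.3973 ≈ 58.75 KB.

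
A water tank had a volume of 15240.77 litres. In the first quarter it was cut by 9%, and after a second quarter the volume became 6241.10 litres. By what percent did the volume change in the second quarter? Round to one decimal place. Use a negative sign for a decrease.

After the first quarter: 15240.77 × 0.91 = 13869.1007.
Second-quarter multiplier: 6241.10 ÷ 13869.1007 ≈ 0.45.
That is a change of -55.0%.

-55.0%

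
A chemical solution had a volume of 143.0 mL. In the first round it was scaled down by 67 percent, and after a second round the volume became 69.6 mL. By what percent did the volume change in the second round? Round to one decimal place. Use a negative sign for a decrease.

47.5%

After the first round: 143.0 × 0.33 = 47.19.
Second-round multiplier: 69.6 ÷ 47.19 ≈ 1.47489.
That is a change of 47.5%.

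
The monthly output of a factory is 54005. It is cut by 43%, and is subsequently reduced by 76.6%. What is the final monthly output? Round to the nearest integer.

After the 43% decrease: 54005 × 0.57 = 30782.85.
Apply the 76.6% decrease: 30782.85 × 0.234 = 7203.1869 ≈ 7203.

7203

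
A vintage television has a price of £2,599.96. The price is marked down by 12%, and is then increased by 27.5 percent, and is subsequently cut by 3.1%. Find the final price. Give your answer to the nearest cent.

Each change multiplies by a factor: 0.88 × 1.275 × 0.969 = 1.087218.
£2,599.96 × 1.087218 = £2826.72331128 ≈ £2,826.72.

£2,826.72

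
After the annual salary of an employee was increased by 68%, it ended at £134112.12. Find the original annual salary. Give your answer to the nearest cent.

The overall multiplier applied was 1.68.
So the original annual salary was £134112.12 ÷ 1.68 ≈ £79828.64.

£79828.64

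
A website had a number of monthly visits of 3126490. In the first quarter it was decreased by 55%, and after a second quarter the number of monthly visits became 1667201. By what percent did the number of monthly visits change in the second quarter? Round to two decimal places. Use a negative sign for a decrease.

18.50%

After the first quarter: 3126490 × 0.45 = 1406920.5.
Second-quarter multiplier: 1667201 ÷ 1406920.5 ≈ 1.185.
That is a change of 18.50%.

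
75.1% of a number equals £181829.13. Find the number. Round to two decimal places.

£242116.02

£181829.13 ÷ 0.751 ≈ £242116.02.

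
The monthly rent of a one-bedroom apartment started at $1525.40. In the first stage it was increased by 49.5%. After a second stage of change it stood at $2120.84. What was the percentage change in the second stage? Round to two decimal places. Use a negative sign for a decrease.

-7.00%

After the first stage: $1525.40 × 1.495 = $2280.473.
Second-stage multiplier: $2120.84 ÷ $2280.473 ≈ 0.93.
That is a change of -7.00%.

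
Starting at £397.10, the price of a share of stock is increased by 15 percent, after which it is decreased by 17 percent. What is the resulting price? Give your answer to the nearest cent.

£379.03

15% increase: £397.10 × 1.15 = £456.665.
After the 17% decrease: £456.665 × 0.83 = £379.03195 ≈ £379.03.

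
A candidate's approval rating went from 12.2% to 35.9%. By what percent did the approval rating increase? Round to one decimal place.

194.3%

The change is 35.9 − 12.2 = 23.7 percentage points.
Relative to the original 12.2%, that is 23.7 ÷ 12.2 ≈ 194.3%.
So the approval rating rose by 194.3%.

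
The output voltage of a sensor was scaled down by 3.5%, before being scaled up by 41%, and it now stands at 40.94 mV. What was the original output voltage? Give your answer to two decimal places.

Undoing the 41% increase: 40.94 ÷ 1.41 ≈ 29.035461.
Undoing the 3.5% decrease: 29.035461 ÷ 0.965 ≈ 30.09 mV.

30.09 mV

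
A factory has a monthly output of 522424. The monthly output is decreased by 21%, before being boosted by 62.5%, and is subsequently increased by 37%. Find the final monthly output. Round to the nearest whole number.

918807

Each change multiplies by a factor: 0.79 × 1.625 × 1.37 = 1.7587375.
522424 × 1.7587375 = 918806.6797 ≈ 918807.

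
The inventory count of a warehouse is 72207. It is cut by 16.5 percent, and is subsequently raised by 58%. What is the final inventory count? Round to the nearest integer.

Apply the 16.5% decrease: 72207 × 0.835 = 60292.845.
Apply the 58% increase: 60292.845 × 1.58 = 95262.6951 ≈ 95263.

95263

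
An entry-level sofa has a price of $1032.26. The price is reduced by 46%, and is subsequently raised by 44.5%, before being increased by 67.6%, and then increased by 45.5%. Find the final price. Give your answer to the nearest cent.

Each change multiplies by a factor: 0.54 × 1.445 × 1.676 × 1.455 = 1.902823974.
$1032.26 × 1.902823974 = $1964.20907540124 ≈ $1964.21.

$1964.21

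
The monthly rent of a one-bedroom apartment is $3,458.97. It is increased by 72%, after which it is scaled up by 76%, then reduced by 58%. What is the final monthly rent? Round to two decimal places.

$4,397.82

After the 72% increase: $3,458.97 × 1.72 = $5949.4284.
After the 76% increase: $5949.4284 × 1.76 = $10470.993984.
58% decrease: $10470.993984 × 0.42 = $4397.81747328 ≈ $4,397.82.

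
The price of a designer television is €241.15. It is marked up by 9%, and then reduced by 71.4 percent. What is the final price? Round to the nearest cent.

€75.18

Apply the 9% increase: €241.15 × 1.09 = €262.8535.
71.4% decrease: €262.8535 × 0.286 = €75.176101 ≈ €75.18.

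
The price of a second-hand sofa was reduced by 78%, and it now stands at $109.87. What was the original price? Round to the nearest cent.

The overall multiplier applied was 0.22.
So the original price was $109.87 ÷ 0.22 ≈ $499.41.

$499.41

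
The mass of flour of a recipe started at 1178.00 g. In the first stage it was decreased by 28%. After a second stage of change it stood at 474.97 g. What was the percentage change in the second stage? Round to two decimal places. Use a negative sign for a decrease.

After the first stage: 1178.00 × 0.72 = 848.16.
Second-stage multiplier: 474.97 ÷ 848.16 ≈ 0.56.
That is a change of -44.00%.

-44.00%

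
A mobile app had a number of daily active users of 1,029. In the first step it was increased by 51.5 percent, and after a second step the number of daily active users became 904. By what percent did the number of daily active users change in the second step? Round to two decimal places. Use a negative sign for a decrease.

After the first step: 1,029 × 1.515 = 1558.935.
Second-step multiplier: 904 ÷ 1558.935 ≈ 0.579883.
That is a change of -42.01%.

-42.01%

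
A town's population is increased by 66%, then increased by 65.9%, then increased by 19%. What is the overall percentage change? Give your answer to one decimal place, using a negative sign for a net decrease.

227.7%

The combined multiplier is 1.66 × 1.659 × 1.19 = 3.2771886.
That corresponds to an increase of 227.7%.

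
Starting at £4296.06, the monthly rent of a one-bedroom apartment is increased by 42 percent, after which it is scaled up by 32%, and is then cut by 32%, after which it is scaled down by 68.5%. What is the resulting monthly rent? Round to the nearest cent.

£1724.85

After the 42% increase: £4296.06 × 1.42 = £6100.4052.
After the 32% increase: £6100.4052 × 1.32 = £8052.534864.
After the 32% decrease: £8052.534864 × 0.68 = £5475.72370752.
68.5% decrease: £5475.72370752 × 0.315 = £1724.8529678688 ≈ £1724.85.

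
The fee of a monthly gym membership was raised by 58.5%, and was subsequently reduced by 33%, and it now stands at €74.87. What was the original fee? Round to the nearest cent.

The overall multiplier applied was 1.585 × 0.67 = 1.06195.
So the original fee was €74.87 ÷ 1.06195 ≈ €70.50.

€70.50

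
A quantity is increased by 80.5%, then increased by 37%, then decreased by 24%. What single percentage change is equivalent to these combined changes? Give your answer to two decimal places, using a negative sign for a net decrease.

87.94%

An 80.5% increase multiplies by 1.805.
Then a 37% increase: 1.805 × 1.37 = 2.47285.
Then a 24% decrease: 2.47285 × 0.76 = 1.879366.
Overall factor 1.879366, i.e. 87.94%.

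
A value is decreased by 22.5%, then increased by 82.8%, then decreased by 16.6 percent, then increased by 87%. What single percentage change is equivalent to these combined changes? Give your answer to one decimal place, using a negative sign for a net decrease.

120.9%

A 22.5% decrease multiplies by 0.775.
Then an 82.8% increase: 0.775 × 1.828 = 1.4167.
Then a 16.6% decrease: 1.4167 × 0.834 = 1.1815278.
Then an 87% increase: 1.1815278 × 1.87 = 2.209456986.
Overall factor 2.209456986, i.e. 120.9%.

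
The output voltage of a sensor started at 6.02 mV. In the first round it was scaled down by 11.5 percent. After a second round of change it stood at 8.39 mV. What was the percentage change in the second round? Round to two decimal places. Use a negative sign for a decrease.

After the first round: 6.02 × 0.885 = 5.3277.
Second-round multiplier: 8.39 ÷ 5.3277 ≈ 1.574788.
That is a change of 57.48%.

57.48%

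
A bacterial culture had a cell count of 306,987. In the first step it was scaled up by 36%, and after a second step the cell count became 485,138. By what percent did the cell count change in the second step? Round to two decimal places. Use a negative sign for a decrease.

16.20%

After the first step: 306,987 × 1.36 = 417502.32.
Second-step multiplier: 485,138 ÷ 417502.32 ≈ 1.162001.
That is a change of 16.20%.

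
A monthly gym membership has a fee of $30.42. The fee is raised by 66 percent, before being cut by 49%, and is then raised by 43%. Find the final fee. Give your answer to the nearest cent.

$36.83

Apply the 66% increase: $30.42 × 1.66 = $50.4972.
49% decrease: $50.4972 × 0.51 = $25.753572.
Apply the 43% increase: $25.753572 × 1.43 = $36.82760796 ≈ $36.83.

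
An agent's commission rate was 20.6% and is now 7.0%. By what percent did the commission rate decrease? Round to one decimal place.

66.0%

The change is 7.0 − 20.6 = -13.6 percentage points.
Relative to the original 20.6%, that is -13.6 ÷ 20.6 ≈ -66.0%.
So the commission rate fell by 66.0%.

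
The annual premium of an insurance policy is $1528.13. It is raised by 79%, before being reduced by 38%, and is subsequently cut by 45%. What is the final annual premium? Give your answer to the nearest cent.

Apply the 79% increase: $1528.13 × 1.79 = $2735.3527.
After the 38% decrease: $2735.3527 × 0.62 = $1695.918674.
Apply the 45% decrease: $1695.918674 × 0.55 = $932.7552707 ≈ $932.76.

$932.76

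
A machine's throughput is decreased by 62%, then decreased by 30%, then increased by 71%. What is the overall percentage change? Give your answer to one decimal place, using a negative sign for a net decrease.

-54.5%

A 62% decrease multiplies by 0.38.
Then a 30% decrease: 0.38 × 0.7 = 0.266.
Then a 71% increase: 0.266 × 1.71 = 0.45486.
Overall factor 0.45486, i.e. -54.5%.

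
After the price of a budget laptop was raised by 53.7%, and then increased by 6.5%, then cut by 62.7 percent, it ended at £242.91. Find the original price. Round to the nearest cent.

The overall multiplier applied was 1.537 × 1.065 × 0.373 = 0.610565565.
So the original price was £242.91 ÷ 0.610565565 ≈ £397.84.

£397.84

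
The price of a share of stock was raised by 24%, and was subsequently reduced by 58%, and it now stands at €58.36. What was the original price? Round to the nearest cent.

The overall multiplier applied was 1.24 × 0.42 = 0.5208.
So the original price was €58.36 ÷ 0.5208 ≈ €112.06.

€112.06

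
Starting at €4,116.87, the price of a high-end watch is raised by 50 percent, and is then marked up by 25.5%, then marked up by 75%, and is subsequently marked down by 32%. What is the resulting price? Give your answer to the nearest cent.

€9,222.51

50% increase: €4,116.87 × 1.5 = €6175.305.
After the 25.5% increase: €6175.305 × 1.255 = €7750.007775.
75% increase: €7750.007775 × 1.75 = €13562.51360625.
After the 32% decrease: €13562.51360625 × 0.68 = €9222.50925225 ≈ €9,222.51.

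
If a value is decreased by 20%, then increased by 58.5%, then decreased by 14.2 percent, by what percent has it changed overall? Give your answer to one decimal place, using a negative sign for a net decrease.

8.8%

A 20% decrease multiplies by 0.8.
Then a 58.5% increase: 0.8 × 1.585 = 1.268.
Then a 14.2% decrease: 1.268 × 0.858 = 1.087944.
Overall factor 1.087944, i.e. 8.8%.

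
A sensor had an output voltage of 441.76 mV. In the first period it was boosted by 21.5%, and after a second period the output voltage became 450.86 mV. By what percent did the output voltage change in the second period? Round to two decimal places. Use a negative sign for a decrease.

After the first period: 441.76 × 1.215 = 536.7384.
Second-period multiplier: 450.86 ÷ 536.7384 ≈ 0.84.
That is a change of -16.00%.

-16.00%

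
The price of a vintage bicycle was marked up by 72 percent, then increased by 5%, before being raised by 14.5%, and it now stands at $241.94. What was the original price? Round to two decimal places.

The overall multiplier applied was 1.72 × 1.05 × 1.145 = 2.06787.
So the original price was $241.94 ÷ 2.06787 ≈ $117.00.

$117.00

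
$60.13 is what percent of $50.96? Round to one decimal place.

118.0%

$60.13 ÷ $50.96 ≈ 118.0%.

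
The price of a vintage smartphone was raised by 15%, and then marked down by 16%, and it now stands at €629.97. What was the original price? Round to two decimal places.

€652.14

The overall multiplier applied was 1.15 × 0.84 = 0.966.
So the original price was €629.97 ÷ 0.966 ≈ €652.14.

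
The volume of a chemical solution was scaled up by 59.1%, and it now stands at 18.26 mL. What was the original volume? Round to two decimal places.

The overall multiplier applied was 1.591.
So the original volume was 18.26 ÷ 1.591 ≈ 11.48 mL.

11.48 mL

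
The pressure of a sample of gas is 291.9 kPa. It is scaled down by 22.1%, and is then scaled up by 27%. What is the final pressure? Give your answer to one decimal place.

288.8 kPa

Each change multiplies by a factor: 0.779 × 1.27 = 0.98933.
291.9 × 0.98933 = 288.785427 ≈ 288.8.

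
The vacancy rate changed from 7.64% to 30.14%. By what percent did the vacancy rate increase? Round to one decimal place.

The change is 30.14 − 7.64 = 22.50 percentage points.
Relative to the original 7.64%, that is 22.50 ÷ 7.64 ≈ 294.5%.
So the vacancy rate rose by 294.5%.

294.5%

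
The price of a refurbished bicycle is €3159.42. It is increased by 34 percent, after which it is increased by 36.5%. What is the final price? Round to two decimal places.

34% increase: €3159.42 × 1.34 = €4233.6228.
Apply the 36.5% increase: €4233.6228 × 1.365 = €5778.895122 ≈ €5778.90.

€5778.90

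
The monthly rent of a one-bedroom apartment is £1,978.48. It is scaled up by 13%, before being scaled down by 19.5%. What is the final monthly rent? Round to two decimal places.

After the 13% increase: £1,978.48 × 1.13 = £2235.6824.
19.5% decrease: £2235.6824 × 0.805 = £1799.724332 ≈ £1,799.72.

£1,799.72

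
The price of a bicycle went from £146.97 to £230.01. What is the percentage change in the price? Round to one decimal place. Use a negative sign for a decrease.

Change: £230.01 − £146.97 = £83.04.
Relative to the original: £83.04 ÷ £146.97 ≈ 56.5%.

56.5%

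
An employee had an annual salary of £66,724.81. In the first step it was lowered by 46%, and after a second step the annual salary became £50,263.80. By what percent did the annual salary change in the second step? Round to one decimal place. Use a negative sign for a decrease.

After the first step: £66,724.81 × 0.54 = £36031.3974.
Second-step multiplier: £50,263.80 ÷ £36031.3974 ≈ 1.395.
That is a change of 39.5%.

39.5%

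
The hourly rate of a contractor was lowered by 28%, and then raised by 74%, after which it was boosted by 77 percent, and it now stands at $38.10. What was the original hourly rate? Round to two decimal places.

The overall multiplier applied was 0.72 × 1.74 × 1.77 = 2.217456.
So the original hourly rate was $38.10 ÷ 2.217456 ≈ $17.18.

$17.18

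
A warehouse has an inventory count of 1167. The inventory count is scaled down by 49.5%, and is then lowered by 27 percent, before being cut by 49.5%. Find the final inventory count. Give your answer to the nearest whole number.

217

Apply the 49.5% decrease: 1167 × 0.505 = 589.335.
27% decrease: 589.335 × 0.73 = 430.21455.
Apply the 49.5% decrease: 430.21455 × 0.505 = 217.25834775 ≈ 217.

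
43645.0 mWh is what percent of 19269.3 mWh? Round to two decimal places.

43645.0 mWh ÷ 19269.3 mWh ≈ 226.50%.

226.50%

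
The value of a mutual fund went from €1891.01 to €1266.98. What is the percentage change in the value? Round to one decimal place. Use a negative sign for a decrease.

Change: €1266.98 − €1891.01 = -€624.03.
Relative to the original: -€624.03 ÷ €1891.01 ≈ -33.0%.

-33.0%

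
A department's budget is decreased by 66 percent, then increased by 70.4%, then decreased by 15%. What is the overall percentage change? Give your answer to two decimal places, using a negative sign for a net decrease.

-50.75%

A 66% decrease multiplies by 0.34.
Then a 70.4% increase: 0.34 × 1.704 = 0.57936.
Then a 15% decrease: 0.57936 × 0.85 = 0.492456.
Overall factor 0.492456, i.e. -50.75%.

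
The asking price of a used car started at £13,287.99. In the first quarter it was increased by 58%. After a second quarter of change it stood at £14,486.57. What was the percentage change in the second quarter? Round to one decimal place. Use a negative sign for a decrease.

-31.0%

After the first quarter: £13,287.99 × 1.58 = £20995.0242.
Second-quarter multiplier: £14,486.57 ÷ £20995.0242 ≈ 0.69.
That is a change of -31.0%.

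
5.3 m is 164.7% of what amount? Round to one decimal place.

5.3 m ÷ 1.647 ≈ 3.2 m.

3.2 m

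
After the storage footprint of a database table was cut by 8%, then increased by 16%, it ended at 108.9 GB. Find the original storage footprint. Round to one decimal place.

The overall multiplier applied was 0.92 × 1.16 = 1.0672.
So the original storage footprint was 108.9 ÷ 1.0672 ≈ 102.0 GB.

102.0 GB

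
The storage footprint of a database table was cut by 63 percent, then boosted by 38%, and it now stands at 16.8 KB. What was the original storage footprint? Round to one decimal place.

32.9 KB

The overall multiplier applied was 0.37 × 1.38 = 0.5106.
So the original storage footprint was 16.8 ÷ 0.5106 ≈ 32.9 KB.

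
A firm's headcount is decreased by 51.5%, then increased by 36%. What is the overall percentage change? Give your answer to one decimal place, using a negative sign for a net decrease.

A 51.5% decrease multiplies by 0.485.
Then a 36% increase: 0.485 × 1.36 = 0.6596.
Overall factor 0.6596, i.e. -34.0%.

-34.0%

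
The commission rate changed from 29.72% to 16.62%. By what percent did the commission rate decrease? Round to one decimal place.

The change is 16.62 − 29.72 = -13.10 percentage points.
Relative to the original 29.72%, that is -13.10 ÷ 29.72 ≈ -44.1%.
So the commission rate fell by 44.1%.

44.1%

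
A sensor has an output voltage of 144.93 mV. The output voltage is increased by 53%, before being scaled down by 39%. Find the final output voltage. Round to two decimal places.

Each change multiplies by a factor: 1.53 × 0.61 = 0.9333.
144.93 × 0.9333 = 135.263169 ≈ 135.26.

135.26 mV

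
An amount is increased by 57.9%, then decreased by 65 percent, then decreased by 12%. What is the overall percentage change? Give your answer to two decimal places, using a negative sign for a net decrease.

A 57.9% increase multiplies by 1.579.
Then a 65% decrease: 1.579 × 0.35 = 0.55265.
Then a 12% decrease: 0.55265 × 0.88 = 0.486332.
Overall factor 0.486332, i.e. -51.37%.

-51.37%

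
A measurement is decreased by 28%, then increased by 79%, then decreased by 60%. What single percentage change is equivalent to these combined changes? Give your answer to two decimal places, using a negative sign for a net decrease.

-48.45%

A 28% decrease multiplies by 0.72.
Then a 79% increase: 0.72 × 1.79 = 1.2888.
Then a 60% decrease: 1.2888 × 0.4 = 0.51552.
Overall factor 0.51552, i.e. -48.45%.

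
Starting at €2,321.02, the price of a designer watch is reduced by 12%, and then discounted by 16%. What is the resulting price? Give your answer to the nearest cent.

€1,715.70

Each change multiplies by a factor: 0.88 × 0.84 = 0.7392.
€2,321.02 × 0.7392 = €1715.697984 ≈ €1,715.70.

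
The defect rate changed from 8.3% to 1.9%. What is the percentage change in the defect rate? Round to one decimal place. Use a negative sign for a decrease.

The change is 1.9 − 8.3 = -6.4 percentage points.
Relative to the original 8.3%, that is -6.4 ÷ 8.3 ≈ -77.1%.

-77.1%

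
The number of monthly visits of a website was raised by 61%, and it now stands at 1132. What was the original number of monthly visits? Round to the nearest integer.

703

The overall multiplier applied was 1.61.
So the original number of monthly visits was 1132 ÷ 1.61 ≈ 703.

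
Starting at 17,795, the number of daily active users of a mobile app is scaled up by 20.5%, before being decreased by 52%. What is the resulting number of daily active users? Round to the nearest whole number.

10,293

Each change multiplies by a factor: 1.205 × 0.48 = 0.5784.
17,795 × 0.5784 = 10292.628 ≈ 10,293.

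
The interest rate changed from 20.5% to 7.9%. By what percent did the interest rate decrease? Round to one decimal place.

The change is 7.9 − 20.5 = -12.6 percentage points.
Relative to the original 20.5%, that is -12.6 ÷ 20.5 ≈ -61.5%.
So the interest rate fell by 61.5%.

61.5%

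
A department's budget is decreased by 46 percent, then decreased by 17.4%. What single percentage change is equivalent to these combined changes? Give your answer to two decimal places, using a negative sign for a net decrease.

-55.40%

A 46% decrease multiplies by 0.54.
Then a 17.4% decrease: 0.54 × 0.826 = 0.44604.
Overall factor 0.44604, i.e. -55.40%.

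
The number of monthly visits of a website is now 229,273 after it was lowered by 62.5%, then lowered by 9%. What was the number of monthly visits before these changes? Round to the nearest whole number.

671,862

The overall multiplier applied was 0.375 × 0.91 = 0.34125.
So the original number of monthly visits was 229,273 ÷ 0.34125 ≈ 671,862.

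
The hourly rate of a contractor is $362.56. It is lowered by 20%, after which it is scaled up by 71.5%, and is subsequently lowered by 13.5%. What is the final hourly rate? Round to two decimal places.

$430.28

20% decrease: $362.56 × 0.8 = $290.048.
After the 71.5% increase: $290.048 × 1.715 = $497.43232.
Apply the 13.5% decrease: $497.43232 × 0.865 = $430.2789568 ≈ $430.28.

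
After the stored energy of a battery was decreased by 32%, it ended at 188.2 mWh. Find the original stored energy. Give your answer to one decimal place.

276.8 mWh

The overall multiplier applied was 0.68.
So the original stored energy was 188.2 ÷ 0.68 ≈ 276.8 mWh.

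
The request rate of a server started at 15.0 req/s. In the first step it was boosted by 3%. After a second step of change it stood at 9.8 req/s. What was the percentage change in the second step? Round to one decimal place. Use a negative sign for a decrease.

After the first step: 15.0 × 1.03 = 15.45.
Second-step multiplier: 9.8 ÷ 15.45 ≈ 0.6343.
That is a change of -36.6%.

-36.6%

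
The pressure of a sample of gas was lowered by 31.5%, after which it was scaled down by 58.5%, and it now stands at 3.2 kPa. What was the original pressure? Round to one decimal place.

11.3 kPa

Undoing the 58.5% decrease: 3.2 ÷ 0.415 ≈ 7.710843.
Undoing the 31.5% decrease: 7.710843 ÷ 0.685 ≈ 11.3 kPa.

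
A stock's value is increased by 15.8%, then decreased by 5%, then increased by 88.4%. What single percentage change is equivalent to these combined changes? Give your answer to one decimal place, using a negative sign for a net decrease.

The combined multiplier is 1.158 × 0.95 × 1.884 = 2.0725884.
That corresponds to an increase of 107.3%.

107.3%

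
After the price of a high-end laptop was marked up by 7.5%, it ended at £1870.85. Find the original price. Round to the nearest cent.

The overall multiplier applied was 1.075.
So the original price was £1870.85 ÷ 1.075 ≈ £1740.33.

£1740.33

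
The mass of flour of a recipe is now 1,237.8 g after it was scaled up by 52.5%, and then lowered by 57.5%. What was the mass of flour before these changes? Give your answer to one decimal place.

The overall multiplier applied was 1.525 × 0.425 = 0.648125.
So the original mass of flour was 1,237.8 ÷ 0.648125 ≈ 1,909.8 g.

1,909.8 g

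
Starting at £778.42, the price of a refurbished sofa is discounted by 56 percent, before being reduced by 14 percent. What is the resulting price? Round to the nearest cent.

£294.55

Apply the 56% decrease: £778.42 × 0.44 = £342.5048.
Apply the 14% decrease: £342.5048 × 0.86 = £294.554128 ≈ £294.55.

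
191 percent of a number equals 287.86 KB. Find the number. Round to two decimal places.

287.86 KB ÷ 1.91 ≈ 150.71 KB.

150.71 KB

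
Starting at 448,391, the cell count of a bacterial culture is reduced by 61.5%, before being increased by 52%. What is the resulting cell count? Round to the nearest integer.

Each change multiplies by a factor: 0.385 × 1.52 = 0.5852.
448,391 × 0.5852 = 262398.4132 ≈ 262,398.

262,398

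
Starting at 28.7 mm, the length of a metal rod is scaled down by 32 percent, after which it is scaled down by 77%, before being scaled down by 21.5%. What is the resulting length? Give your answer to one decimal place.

3.5 mm

Each change multiplies by a factor: 0.68 × 0.23 × 0.785 = 0.122774.
28.7 × 0.122774 = 3.5236138 ≈ 3.5.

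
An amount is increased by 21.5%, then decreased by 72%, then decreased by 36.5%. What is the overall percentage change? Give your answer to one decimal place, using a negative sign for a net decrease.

A 21.5% increase multiplies by 1.215.
Then a 72% decrease: 1.215 × 0.28 = 0.3402.
Then a 36.5% decrease: 0.3402 × 0.635 = 0.216027.
Overall factor 0.216027, i.e. -78.4%.

-78.4%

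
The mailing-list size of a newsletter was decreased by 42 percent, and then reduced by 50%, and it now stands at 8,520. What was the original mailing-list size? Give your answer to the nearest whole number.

Undoing the 50% decrease: 8,520 ÷ 0.5 = 17040.
Undoing the 42% decrease: 17040 ÷ 0.58 ≈ 29,379.

29,379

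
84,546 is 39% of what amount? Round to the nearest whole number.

84,546 ÷ 0.39 ≈ 216,785.

216,785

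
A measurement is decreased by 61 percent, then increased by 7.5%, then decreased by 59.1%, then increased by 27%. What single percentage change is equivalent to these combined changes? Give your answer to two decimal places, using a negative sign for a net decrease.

The combined multiplier is 0.39 × 1.075 × 0.409 × 1.27 = 0.2177710275.
That corresponds to a decrease of 78.22%.

-78.22%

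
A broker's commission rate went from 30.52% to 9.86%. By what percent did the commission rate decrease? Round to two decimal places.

67.69%

The change is 9.86 − 30.52 = -20.66 percentage points.
Relative to the original 30.52%, that is -20.66 ÷ 30.52 ≈ -67.69%.
So the commission rate fell by 67.69%.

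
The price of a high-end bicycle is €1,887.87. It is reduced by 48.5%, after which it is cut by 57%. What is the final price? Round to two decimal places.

48.5% decrease: €1,887.87 × 0.515 = €972.25305.
57% decrease: €972.25305 × 0.43 = €418.0688115 ≈ €418.07.

€418.07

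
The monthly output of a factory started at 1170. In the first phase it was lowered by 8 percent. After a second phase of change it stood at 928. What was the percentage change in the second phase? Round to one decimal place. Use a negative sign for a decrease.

After the first phase: 1170 × 0.92 = 1076.4.
Second-phase multiplier: 928 ÷ 1076.4 ≈ 0.86213.
That is a change of -13.8%.

-13.8%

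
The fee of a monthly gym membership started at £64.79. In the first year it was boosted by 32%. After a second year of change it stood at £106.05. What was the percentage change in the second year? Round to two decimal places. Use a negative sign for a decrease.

After the first year: £64.79 × 1.32 = £85.5228.
Second-year multiplier: £106.05 ÷ £85.5228 ≈ 1.24002.
That is a change of 24.00%.

24.00%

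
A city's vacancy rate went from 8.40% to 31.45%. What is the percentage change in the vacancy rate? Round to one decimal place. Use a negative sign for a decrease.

274.4%

The change is 31.45 − 8.40 = 23.05 percentage points.
Relative to the original 8.40%, that is 23.05 ÷ 8.40 ≈ 274.4%.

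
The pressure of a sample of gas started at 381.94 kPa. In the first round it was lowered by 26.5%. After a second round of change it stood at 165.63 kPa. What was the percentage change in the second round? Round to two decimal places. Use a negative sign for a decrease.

-41.00%

After the first round: 381.94 × 0.735 = 280.7259.
Second-round multiplier: 165.63 ÷ 280.7259 ≈ 0.590006.
That is a change of -41.00%.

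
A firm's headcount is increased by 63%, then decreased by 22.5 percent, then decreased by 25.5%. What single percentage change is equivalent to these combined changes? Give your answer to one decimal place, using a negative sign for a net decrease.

-5.9%

A 63% increase multiplies by 1.63.
Then a 22.5% decrease: 1.63 × 0.775 = 1.26325.
Then a 25.5% decrease: 1.26325 × 0.745 = 0.94112125.
Overall factor 0.94112125, i.e. -5.9%.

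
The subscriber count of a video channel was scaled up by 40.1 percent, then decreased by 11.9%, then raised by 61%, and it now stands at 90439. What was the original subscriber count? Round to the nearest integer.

The overall multiplier applied was 1.401 × 0.881 × 1.61 = 1.98719241.
So the original subscriber count was 90439 ÷ 1.98719241 ≈ 45511.

45511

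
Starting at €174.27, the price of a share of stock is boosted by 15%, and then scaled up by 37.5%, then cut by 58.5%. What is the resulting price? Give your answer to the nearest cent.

Each change multiplies by a factor: 1.15 × 1.375 × 0.415 = 0.65621875.
€174.27 × 0.65621875 = €114.3592415625 ≈ €114.36.

€114.36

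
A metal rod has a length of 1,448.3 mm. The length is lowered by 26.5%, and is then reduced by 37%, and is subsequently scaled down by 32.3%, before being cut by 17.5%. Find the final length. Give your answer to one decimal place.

374.6 mm

Apply the 26.5% decrease: 1,448.3 × 0.735 = 1064.5005.
37% decrease: 1064.5005 × 0.63 = 670.635315.
Apply the 32.3% decrease: 670.635315 × 0.677 = 454.020108255.
Apply the 17.5% decrease: 454.020108255 × 0.825 = 374.566589310375 ≈ 374.6.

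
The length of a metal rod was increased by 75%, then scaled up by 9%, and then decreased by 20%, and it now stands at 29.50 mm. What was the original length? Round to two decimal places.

Undoing the 20% decrease: 29.50 ÷ 0.8 = 36.875.
Undoing the 9% increase: 36.875 ÷ 1.09 ≈ 33.830275.
Undoing the 75% increase: 33.830275 ÷ 1.75 ≈ 19.33 mm.

19.33 mm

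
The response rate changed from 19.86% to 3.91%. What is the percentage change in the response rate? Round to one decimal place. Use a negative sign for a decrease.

The change is 3.91 − 19.86 = -15.95 percentage points.
Relative to the original 19.86%, that is -15.95 ÷ 19.86 ≈ -80.3%.

-80.3%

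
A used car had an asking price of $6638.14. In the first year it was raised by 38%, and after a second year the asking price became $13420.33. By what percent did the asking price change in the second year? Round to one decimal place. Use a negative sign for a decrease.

After the first year: $6638.14 × 1.38 = $9160.6332.
Second-year multiplier: $13420.33 ÷ $9160.6332 ≈ 1.465.
That is a change of 46.5%.

46.5%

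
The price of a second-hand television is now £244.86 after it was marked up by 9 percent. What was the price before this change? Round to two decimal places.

The overall multiplier applied was 1.09.
So the original price was £244.86 ÷ 1.09 ≈ £224.64.

£224.64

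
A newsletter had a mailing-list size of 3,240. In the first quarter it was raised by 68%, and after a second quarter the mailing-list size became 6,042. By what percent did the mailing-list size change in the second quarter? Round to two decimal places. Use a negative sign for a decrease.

11.00%

After the first quarter: 3,240 × 1.68 = 5443.2.
Second-quarter multiplier: 6,042 ÷ 5443.2 ≈ 1.110009.
That is a change of 11.00%.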